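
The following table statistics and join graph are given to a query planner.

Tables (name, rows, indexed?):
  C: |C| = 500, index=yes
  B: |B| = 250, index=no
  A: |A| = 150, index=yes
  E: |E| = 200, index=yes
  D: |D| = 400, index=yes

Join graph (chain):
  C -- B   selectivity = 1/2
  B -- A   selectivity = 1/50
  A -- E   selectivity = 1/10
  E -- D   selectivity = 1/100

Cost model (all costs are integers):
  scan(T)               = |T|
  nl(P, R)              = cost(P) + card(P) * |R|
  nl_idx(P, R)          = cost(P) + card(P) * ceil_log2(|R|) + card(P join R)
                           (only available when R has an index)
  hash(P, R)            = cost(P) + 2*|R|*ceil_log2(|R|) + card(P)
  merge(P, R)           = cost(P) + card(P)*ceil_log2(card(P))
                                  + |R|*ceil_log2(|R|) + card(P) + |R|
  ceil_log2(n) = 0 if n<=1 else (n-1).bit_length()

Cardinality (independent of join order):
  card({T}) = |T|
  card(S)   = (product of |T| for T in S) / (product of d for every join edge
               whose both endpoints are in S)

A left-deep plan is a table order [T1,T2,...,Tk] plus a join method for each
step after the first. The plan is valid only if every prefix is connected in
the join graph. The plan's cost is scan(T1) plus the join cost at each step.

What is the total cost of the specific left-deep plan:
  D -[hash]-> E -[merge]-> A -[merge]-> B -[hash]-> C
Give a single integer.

265400

step 1: scan D: cost=400, card=400
step 2: join E via hash
    card(P join E) = 400*200/(100) = 800
    cost = 400 + 2*200*8 + 400 = 4000
step 3: join A via merge
    card(P join A) = 800*150/(10) = 12000
    cost = 4000 + 800*10 + 150*8 + 800 + 150 = 14150
step 4: join B via merge
    card(P join B) = 12000*250/(50) = 60000
    cost = 14150 + 12000*14 + 250*8 + 12000 + 250 = 196400
step 5: join C via hash
    card(P join C) = 60000*500/(2) = 15000000
    cost = 196400 + 2*500*9 + 60000 = 265400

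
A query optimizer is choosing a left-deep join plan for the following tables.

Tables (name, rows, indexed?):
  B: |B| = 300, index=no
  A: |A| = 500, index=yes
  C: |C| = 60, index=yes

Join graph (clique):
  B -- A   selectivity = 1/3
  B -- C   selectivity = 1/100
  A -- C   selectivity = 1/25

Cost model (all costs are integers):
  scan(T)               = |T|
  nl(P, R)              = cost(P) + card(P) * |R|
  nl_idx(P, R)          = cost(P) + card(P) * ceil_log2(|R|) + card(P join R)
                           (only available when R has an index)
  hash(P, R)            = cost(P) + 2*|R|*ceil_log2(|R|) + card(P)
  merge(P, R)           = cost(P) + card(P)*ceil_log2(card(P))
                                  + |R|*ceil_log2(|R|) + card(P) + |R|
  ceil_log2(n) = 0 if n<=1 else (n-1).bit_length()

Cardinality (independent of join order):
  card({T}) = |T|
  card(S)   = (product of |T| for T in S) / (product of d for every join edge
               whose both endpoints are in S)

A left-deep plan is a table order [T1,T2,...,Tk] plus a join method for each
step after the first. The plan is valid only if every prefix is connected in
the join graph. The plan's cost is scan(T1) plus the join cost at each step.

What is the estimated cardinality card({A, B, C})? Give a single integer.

Tables in S: A(500), B(300), C(60)
Edges inside S: B-A(d=3), B-C(d=100), A-C(d=25)
numerator = 500 * 300 * 60 = 9000000
denominator = 3 * 100 * 25 = 7500
card(S) = 9000000 / 7500 = 1200

1200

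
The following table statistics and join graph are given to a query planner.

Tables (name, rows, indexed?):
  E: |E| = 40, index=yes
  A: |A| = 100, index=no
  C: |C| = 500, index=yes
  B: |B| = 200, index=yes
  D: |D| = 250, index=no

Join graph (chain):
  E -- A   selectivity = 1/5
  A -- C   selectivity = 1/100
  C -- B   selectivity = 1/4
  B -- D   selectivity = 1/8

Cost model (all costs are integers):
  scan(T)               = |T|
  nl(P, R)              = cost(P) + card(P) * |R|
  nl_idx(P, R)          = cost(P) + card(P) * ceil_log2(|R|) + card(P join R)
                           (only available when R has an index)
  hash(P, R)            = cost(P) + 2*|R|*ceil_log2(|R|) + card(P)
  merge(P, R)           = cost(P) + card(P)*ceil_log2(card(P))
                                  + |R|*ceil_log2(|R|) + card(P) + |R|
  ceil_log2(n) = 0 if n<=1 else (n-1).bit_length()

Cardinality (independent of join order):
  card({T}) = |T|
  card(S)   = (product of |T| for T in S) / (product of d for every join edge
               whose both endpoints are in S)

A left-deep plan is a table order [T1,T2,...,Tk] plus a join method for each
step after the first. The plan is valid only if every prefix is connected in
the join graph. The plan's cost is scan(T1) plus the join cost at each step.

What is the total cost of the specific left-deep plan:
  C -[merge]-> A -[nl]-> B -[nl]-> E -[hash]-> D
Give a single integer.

1310300

step 1: scan C: cost=500, card=500
step 2: join A via merge
    card(P join A) = 500*100/(100) = 500
    cost = 500 + 500*9 + 100*7 + 500 + 100 = 6300
step 3: join B via nl
    card(P join B) = 500*200/(4) = 25000
    cost = 6300 + 500*200 = 106300
step 4: join E via nl
    card(P join E) = 25000*40/(5) = 200000
    cost = 106300 + 25000*40 = 1106300
step 5: join D via hash
    card(P join D) = 200000*250/(8) = 6250000
    cost = 1106300 + 2*250*8 + 200000 = 1310300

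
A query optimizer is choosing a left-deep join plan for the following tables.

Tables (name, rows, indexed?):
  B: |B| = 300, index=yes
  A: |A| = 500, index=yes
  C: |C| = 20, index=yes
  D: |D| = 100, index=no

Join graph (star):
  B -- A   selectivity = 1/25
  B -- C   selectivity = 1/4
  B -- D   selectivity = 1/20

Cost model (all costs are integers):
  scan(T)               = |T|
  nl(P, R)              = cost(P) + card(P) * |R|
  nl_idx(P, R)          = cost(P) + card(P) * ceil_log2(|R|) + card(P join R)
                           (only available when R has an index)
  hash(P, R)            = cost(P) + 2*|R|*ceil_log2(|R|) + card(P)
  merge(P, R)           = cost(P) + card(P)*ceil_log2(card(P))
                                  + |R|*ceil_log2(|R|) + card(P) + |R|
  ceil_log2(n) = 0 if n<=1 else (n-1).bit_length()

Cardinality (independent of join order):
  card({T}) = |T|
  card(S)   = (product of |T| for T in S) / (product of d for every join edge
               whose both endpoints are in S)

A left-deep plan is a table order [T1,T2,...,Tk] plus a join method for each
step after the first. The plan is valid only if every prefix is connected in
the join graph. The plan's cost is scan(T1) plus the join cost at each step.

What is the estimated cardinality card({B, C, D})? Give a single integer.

Tables in S: B(300), C(20), D(100)
Edges inside S: B-C(d=4), B-D(d=20)
numerator = 300 * 20 * 100 = 600000
denominator = 4 * 20 = 80
card(S) = 600000 / 80 = 7500

7500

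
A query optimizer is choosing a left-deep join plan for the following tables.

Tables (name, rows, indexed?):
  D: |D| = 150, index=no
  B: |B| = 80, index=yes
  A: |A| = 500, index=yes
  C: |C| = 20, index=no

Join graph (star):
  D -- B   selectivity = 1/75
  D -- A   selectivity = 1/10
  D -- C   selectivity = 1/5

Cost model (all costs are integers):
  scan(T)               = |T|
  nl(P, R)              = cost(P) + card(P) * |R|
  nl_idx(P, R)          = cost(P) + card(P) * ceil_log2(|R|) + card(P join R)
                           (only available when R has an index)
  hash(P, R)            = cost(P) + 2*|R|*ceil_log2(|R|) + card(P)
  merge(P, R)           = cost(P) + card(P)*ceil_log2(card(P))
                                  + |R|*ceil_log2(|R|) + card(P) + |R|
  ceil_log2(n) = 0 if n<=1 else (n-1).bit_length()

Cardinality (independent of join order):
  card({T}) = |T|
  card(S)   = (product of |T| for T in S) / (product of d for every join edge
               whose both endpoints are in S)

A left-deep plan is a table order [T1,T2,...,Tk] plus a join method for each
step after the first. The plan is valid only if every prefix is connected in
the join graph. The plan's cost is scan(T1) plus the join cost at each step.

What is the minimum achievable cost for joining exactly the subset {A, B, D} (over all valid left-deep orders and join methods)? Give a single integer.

Selinger DP over subsets of {A,B,D}:
  {D}: scan cost=150, card=150
  {B}: scan cost=80, card=80
  {A}: scan cost=500, card=500
  {BD}: card=160; try (B,nl_idx)→1360, (B,hash)→1420, (D,merge)→2070, (B,merge)→2140, (D,hash)→2560, (D,nl)→12080 …(+1); best=1360 via (B,nl_idx)
  {AD}: card=7500; try (D,hash)→3400, (A,merge)→6500, (D,merge)→6850, (A,nl_idx)→9000, (A,hash)→9300, (A,nl)→75150 …(+1); best=3400 via (D,hash)
  {ABD}: card=8000; try (A,merge)→7800, (A,hash)→10520, (A,nl_idx)→10800, (B,hash)→12020, (B,nl_idx)→63900, (A,nl)→81360 …(+2); best=7800 via (A,merge)

7800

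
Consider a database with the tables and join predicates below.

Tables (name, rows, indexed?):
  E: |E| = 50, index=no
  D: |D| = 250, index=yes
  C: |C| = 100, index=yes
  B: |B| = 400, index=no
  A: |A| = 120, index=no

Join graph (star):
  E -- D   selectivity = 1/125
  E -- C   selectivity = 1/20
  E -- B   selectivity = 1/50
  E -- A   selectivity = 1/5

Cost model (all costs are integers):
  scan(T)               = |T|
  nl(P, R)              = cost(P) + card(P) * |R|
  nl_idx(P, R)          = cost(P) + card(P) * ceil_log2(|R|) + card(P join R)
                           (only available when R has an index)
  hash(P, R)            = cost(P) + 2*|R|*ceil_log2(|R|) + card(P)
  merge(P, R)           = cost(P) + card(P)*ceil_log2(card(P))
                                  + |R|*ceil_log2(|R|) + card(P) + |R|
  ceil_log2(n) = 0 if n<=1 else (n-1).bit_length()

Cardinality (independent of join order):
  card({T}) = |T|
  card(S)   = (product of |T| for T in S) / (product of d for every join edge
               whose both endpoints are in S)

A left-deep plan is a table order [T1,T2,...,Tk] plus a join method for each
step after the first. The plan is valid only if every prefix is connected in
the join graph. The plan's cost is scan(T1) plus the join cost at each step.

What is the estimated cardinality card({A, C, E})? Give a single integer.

Tables in S: A(120), C(100), E(50)
Edges inside S: E-C(d=20), E-A(d=5)
numerator = 120 * 100 * 50 = 600000
denominator = 20 * 5 = 100
card(S) = 600000 / 100 = 6000

6000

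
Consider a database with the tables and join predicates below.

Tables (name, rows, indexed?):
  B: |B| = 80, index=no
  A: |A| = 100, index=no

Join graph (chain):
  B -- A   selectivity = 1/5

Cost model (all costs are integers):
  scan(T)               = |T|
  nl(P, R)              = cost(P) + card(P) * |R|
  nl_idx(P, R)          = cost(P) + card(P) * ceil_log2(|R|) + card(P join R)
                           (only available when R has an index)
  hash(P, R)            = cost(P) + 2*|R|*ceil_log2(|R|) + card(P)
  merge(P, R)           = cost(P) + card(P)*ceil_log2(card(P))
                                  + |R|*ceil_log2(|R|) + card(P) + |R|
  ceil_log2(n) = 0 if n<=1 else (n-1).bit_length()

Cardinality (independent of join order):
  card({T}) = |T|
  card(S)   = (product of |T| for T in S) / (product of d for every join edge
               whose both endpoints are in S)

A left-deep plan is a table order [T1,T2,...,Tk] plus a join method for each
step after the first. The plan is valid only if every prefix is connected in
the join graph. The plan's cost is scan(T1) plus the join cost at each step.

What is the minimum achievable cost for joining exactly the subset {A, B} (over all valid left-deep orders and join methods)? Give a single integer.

1320

Selinger DP over subsets of {A,B}:
  {B}: scan cost=80, card=80
  {A}: scan cost=100, card=100
  {AB}: card=1600; try (B,hash)→1320, (A,merge)→1520, (B,merge)→1540, (A,hash)→1560, (A,nl)→8080, (B,nl)→8100; best=1320 via (B,hash)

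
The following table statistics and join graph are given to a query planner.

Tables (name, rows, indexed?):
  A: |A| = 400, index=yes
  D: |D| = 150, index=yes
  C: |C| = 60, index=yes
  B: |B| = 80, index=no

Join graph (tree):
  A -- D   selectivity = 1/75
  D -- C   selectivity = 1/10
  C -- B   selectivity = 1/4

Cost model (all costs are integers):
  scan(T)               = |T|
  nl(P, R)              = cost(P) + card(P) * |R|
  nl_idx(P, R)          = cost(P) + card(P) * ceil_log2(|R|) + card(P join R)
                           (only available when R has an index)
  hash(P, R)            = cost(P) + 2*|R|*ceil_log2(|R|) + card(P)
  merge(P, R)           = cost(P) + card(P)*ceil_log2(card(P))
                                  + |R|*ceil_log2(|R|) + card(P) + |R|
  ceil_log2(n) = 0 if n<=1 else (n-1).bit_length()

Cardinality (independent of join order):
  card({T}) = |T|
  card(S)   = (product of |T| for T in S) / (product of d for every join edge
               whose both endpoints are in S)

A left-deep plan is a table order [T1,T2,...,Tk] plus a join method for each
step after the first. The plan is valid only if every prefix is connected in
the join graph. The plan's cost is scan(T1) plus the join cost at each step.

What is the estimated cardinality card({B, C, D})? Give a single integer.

Tables in S: B(80), C(60), D(150)
Edges inside S: D-C(d=10), C-B(d=4)
numerator = 80 * 60 * 150 = 720000
denominator = 10 * 4 = 40
card(S) = 720000 / 40 = 18000

18000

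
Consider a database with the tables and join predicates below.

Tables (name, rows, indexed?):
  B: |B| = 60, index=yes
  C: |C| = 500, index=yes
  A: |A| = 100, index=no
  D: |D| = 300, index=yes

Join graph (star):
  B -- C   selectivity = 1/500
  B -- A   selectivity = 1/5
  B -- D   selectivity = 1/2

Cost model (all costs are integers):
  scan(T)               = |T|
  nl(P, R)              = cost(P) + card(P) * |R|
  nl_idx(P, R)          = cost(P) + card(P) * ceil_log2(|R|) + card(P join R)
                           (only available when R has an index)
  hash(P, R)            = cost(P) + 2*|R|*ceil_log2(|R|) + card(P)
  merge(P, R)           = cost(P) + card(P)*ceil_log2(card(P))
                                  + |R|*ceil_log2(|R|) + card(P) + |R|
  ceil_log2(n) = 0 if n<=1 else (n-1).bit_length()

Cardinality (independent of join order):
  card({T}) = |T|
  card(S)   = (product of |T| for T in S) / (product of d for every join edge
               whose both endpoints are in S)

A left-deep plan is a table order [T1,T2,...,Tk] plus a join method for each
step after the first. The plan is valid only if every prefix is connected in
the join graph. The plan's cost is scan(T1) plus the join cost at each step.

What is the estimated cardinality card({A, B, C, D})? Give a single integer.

180000

Tables in S: A(100), B(60), C(500), D(300)
Edges inside S: B-C(d=500), B-A(d=5), B-D(d=2)
numerator = 100 * 60 * 500 * 300 = 900000000
denominator = 500 * 5 * 2 = 5000
card(S) = 900000000 / 5000 = 180000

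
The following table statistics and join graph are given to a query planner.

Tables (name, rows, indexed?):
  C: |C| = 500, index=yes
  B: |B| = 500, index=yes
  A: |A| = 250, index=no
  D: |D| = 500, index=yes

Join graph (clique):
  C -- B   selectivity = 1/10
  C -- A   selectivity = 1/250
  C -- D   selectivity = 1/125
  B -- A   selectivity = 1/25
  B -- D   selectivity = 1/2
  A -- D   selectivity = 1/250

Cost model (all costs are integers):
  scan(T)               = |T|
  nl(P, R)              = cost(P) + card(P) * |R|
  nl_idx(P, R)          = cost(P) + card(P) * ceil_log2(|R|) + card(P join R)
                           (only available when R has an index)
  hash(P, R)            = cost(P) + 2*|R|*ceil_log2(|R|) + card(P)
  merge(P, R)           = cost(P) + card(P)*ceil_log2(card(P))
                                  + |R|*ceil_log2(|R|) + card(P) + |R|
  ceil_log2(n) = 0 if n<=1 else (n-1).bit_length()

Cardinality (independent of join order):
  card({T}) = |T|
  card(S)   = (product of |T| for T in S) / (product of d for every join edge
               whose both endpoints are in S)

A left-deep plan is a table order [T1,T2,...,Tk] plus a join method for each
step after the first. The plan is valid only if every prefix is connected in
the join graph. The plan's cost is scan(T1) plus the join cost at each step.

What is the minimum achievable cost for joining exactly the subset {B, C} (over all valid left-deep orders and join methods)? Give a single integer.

Selinger DP over subsets of {B,C}:
  {C}: scan cost=500, card=500
  {B}: scan cost=500, card=500
  {BC}: card=25000; try (C,hash)→10000, (B,hash)→10000, (C,merge)→10500, (B,merge)→10500, (C,nl_idx)→30000, (B,nl_idx)→30000 …(+2); best=10000 via (C,hash)

10000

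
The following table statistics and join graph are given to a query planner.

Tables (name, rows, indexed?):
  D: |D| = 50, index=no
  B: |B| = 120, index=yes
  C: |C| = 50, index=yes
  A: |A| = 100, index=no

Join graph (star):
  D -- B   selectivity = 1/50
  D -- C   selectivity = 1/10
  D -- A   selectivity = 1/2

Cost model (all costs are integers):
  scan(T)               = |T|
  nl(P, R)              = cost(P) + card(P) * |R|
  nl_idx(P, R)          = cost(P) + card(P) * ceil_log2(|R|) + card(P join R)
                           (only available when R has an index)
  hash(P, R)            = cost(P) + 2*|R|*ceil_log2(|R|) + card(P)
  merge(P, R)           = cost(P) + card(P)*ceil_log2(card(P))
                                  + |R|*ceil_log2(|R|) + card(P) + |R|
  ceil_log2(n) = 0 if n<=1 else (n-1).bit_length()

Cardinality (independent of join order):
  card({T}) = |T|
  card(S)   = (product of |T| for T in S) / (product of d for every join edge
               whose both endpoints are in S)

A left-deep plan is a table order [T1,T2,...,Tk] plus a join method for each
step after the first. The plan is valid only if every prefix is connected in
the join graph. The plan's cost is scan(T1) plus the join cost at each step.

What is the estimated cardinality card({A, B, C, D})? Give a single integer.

30000

Tables in S: A(100), B(120), C(50), D(50)
Edges inside S: D-B(d=50), D-C(d=10), D-A(d=2)
numerator = 100 * 120 * 50 * 50 = 30000000
denominator = 50 * 10 * 2 = 1000
card(S) = 30000000 / 1000 = 30000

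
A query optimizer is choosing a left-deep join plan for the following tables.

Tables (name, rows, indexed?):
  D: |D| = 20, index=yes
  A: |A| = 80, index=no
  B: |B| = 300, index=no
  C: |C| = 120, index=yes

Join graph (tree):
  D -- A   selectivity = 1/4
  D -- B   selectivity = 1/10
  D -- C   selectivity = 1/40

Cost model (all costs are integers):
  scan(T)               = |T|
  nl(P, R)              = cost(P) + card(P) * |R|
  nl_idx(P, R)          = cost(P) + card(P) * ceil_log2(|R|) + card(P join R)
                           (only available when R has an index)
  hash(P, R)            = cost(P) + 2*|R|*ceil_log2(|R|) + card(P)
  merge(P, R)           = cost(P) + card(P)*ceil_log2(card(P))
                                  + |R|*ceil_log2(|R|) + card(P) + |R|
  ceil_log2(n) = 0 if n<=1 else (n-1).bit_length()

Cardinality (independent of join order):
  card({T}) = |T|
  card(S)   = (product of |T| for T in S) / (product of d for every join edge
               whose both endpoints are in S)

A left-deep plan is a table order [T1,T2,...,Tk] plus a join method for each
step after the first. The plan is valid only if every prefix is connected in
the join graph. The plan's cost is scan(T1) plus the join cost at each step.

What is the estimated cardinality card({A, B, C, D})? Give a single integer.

Tables in S: A(80), B(300), C(120), D(20)
Edges inside S: D-A(d=4), D-B(d=10), D-C(d=40)
numerator = 80 * 300 * 120 * 20 = 57600000
denominator = 4 * 10 * 40 = 1600
card(S) = 57600000 / 1600 = 36000

36000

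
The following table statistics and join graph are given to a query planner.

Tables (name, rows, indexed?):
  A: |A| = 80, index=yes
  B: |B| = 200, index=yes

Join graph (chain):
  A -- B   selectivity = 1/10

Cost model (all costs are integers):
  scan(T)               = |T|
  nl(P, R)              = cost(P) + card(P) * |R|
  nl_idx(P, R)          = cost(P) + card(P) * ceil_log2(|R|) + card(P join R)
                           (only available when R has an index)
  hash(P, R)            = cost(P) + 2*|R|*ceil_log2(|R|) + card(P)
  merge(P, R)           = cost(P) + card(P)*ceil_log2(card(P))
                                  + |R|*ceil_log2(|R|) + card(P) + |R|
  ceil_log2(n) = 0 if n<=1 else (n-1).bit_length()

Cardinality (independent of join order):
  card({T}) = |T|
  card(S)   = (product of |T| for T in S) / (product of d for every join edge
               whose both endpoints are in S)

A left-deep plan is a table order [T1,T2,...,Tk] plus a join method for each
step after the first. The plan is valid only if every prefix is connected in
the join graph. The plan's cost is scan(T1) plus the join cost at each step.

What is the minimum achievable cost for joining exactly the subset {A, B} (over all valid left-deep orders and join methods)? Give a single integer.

1520

Selinger DP over subsets of {A,B}:
  {A}: scan cost=80, card=80
  {B}: scan cost=200, card=200
  {AB}: card=1600; try (A,hash)→1520, (B,nl_idx)→2320, (B,merge)→2520, (A,merge)→2640, (A,nl_idx)→3200, (B,hash)→3360 …(+2); best=1520 via (A,hash)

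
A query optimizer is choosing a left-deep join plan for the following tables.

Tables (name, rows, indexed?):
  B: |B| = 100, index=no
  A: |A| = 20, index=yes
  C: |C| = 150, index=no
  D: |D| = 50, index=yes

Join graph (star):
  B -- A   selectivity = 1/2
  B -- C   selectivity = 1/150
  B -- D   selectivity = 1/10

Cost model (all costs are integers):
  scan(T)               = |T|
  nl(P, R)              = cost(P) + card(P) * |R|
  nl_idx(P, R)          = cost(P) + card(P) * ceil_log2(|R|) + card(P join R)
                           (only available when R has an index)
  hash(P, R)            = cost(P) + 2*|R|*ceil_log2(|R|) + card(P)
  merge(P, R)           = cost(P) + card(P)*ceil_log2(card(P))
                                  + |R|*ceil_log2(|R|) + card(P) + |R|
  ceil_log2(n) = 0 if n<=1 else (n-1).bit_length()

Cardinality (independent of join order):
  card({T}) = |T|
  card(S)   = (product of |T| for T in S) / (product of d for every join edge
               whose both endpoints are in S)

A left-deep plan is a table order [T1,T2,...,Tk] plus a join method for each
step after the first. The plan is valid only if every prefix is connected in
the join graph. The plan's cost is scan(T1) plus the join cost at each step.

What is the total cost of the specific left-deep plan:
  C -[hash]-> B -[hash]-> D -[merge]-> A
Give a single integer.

7520

step 1: scan C: cost=150, card=150
step 2: join B via hash
    card(P join B) = 150*100/(150) = 100
    cost = 150 + 2*100*7 + 150 = 1700
step 3: join D via hash
    card(P join D) = 100*50/(10) = 500
    cost = 1700 + 2*50*6 + 100 = 2400
step 4: join A via merge
    card(P join A) = 500*20/(2) = 5000
    cost = 2400 + 500*9 + 20*5 + 500 + 20 = 7520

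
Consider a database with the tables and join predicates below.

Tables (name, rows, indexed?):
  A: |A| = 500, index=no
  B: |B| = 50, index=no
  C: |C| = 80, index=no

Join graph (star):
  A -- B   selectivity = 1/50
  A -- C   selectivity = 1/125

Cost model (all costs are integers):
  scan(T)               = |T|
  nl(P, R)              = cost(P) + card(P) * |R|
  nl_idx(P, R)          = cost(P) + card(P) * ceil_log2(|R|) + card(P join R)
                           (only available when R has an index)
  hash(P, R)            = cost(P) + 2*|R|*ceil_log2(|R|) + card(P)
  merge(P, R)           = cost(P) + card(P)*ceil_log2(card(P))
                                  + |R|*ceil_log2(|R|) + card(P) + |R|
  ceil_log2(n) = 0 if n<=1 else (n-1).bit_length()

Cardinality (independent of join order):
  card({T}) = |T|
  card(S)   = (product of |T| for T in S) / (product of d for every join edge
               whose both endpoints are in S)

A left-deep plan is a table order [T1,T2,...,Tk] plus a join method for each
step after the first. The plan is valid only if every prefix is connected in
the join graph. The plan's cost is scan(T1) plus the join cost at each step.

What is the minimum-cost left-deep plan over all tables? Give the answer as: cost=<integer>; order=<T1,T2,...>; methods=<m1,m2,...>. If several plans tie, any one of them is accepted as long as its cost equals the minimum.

Selinger DP (subsets sized 1..n):
  {A}: scan cost=500, card=500
  {B}: scan cost=50, card=50
  {C}: scan cost=80, card=80
  {AB}: card=500; try (B,hash)→1600, (A,merge)→5400, (B,merge)→5850, (A,hash)→9100, (A,nl)→25050, (B,nl)→25500; best=1600 via (B,hash)
  {AC}: card=320; try (C,hash)→2120, (A,merge)→5720, (C,merge)→6140, (A,hash)→9160, (A,nl)→40080, (C,nl)→40500; best=2120 via (C,hash)
  {ABC}: card=320; try (B,hash)→3040, (C,hash)→3220, (B,merge)→5670, (C,merge)→7240, (B,nl)→18120, (C,nl)→41600; best=3040 via (B,hash)

cost=3040; order=A,C,B; methods=hash,hash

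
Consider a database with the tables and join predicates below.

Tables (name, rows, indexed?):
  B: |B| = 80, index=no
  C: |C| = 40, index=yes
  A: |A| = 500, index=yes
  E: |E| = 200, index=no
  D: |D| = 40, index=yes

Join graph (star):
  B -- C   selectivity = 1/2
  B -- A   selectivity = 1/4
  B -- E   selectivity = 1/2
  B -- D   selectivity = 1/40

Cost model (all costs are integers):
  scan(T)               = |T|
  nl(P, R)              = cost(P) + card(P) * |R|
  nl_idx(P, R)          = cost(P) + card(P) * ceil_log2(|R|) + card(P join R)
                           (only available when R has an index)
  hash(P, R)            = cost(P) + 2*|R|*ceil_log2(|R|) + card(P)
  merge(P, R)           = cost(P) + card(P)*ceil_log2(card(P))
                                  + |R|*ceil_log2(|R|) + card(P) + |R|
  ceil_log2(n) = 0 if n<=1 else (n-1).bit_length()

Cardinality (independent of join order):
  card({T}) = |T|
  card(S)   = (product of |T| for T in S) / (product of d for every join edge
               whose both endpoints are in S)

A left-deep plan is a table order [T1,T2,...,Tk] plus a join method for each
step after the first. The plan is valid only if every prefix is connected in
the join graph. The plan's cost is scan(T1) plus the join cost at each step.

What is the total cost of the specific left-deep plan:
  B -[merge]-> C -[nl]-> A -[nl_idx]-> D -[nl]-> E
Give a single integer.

42201000

step 1: scan B: cost=80, card=80
step 2: join C via merge
    card(P join C) = 80*40/(2) = 1600
    cost = 80 + 80*7 + 40*6 + 80 + 40 = 1000
step 3: join A via nl
    card(P join A) = 1600*500/(4) = 200000
    cost = 1000 + 1600*500 = 801000
step 4: join D via nl_idx
    card(P join D) = 200000*40/(40) = 200000
    cost = 801000 + 200000*6 + 200000 = 2201000
step 5: join E via nl
    card(P join E) = 200000*200/(2) = 20000000
    cost = 2201000 + 200000*200 = 42201000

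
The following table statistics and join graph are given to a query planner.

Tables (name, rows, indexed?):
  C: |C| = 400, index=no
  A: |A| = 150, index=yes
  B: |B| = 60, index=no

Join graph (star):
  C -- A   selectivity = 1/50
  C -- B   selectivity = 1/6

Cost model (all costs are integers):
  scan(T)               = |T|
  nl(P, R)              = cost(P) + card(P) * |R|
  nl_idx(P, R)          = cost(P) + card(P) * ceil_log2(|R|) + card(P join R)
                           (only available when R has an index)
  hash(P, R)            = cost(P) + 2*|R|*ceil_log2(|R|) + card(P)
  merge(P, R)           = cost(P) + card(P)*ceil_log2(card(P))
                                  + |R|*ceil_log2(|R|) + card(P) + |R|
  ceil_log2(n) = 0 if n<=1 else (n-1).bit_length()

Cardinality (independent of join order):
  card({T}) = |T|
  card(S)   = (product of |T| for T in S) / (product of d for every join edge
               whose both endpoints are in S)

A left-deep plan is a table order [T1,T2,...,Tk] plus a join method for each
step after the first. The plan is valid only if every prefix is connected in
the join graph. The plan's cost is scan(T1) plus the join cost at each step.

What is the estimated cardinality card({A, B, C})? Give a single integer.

Tables in S: A(150), B(60), C(400)
Edges inside S: C-A(d=50), C-B(d=6)
numerator = 150 * 60 * 400 = 3600000
denominator = 50 * 6 = 300
card(S) = 3600000 / 300 = 12000

12000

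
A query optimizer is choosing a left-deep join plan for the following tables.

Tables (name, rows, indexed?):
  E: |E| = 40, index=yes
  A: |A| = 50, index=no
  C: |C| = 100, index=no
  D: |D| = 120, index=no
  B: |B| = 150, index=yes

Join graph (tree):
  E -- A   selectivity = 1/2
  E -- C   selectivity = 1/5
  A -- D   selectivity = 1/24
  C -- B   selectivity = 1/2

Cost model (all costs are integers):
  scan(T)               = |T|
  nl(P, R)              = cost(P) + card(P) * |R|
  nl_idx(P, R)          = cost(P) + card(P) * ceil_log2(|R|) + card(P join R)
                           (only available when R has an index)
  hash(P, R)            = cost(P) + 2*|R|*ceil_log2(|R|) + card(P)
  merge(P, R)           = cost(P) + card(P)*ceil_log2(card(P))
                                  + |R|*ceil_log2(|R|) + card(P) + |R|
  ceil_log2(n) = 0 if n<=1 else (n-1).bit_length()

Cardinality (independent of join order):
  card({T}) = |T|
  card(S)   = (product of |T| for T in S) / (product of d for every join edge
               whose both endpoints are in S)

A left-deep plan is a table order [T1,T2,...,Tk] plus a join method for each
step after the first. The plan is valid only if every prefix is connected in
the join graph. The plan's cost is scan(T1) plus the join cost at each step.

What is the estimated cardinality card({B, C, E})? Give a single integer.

60000

Tables in S: B(150), C(100), E(40)
Edges inside S: E-C(d=5), C-B(d=2)
numerator = 150 * 100 * 40 = 600000
denominator = 5 * 2 = 10
card(S) = 600000 / 10 = 60000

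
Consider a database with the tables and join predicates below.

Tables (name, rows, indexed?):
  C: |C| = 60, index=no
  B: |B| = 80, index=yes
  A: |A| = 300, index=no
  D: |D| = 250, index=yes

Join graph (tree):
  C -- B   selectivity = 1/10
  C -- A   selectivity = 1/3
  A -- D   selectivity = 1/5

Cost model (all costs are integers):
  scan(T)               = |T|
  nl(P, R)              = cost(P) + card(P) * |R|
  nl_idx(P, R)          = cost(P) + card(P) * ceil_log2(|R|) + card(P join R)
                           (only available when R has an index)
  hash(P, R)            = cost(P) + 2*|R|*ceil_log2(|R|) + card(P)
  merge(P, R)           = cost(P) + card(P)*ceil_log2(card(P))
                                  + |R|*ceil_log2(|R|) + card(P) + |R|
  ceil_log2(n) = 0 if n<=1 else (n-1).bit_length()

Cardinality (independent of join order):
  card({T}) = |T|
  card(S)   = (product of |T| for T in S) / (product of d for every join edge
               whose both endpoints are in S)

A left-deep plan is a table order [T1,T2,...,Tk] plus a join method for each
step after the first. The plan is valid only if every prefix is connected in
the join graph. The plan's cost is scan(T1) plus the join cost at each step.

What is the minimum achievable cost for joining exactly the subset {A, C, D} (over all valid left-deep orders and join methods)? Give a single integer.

11320

Selinger DP over subsets of {A,C,D}:
  {C}: scan cost=60, card=60
  {A}: scan cost=300, card=300
  {D}: scan cost=250, card=250
  {AC}: card=6000; try (C,hash)→1320, (A,merge)→3480, (C,merge)→3720, (A,hash)→5520, (A,nl)→18060, (C,nl)→18300; best=1320 via (C,hash)
  {AD}: card=15000; try (D,hash)→4600, (A,merge)→5500, (D,merge)→5550, (A,hash)→5900, (D,nl_idx)→17700, (A,nl)→75250 …(+1); best=4600 via (D,hash)
  {ACD}: card=300000; try (D,hash)→11320, (C,hash)→20320, (D,merge)→87570, (C,merge)→230020, (D,nl_idx)→349320, (C,nl)→904600 …(+1); best=11320 via (D,hash)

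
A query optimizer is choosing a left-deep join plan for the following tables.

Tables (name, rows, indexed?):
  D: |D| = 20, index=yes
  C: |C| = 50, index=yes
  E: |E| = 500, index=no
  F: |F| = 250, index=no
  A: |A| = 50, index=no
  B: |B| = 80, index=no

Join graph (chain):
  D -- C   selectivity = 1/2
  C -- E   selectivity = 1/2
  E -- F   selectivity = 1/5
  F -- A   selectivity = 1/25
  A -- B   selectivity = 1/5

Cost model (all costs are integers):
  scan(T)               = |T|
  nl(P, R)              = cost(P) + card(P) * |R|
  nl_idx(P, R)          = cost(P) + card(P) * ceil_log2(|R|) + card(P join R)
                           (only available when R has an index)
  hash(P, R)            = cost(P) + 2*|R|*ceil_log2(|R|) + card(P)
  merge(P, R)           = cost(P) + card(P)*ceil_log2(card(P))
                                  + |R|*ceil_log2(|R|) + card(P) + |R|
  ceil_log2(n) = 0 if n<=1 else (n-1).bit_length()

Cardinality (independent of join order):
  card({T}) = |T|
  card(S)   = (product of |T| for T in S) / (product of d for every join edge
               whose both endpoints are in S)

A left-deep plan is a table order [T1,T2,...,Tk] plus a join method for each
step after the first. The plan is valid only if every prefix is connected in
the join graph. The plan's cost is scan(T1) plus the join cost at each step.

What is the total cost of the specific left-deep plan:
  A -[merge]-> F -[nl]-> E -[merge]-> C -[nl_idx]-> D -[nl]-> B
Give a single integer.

step 1: scan A: cost=50, card=50
step 2: join F via merge
    card(P join F) = 50*250/(25) = 500
    cost = 50 + 50*6 + 250*8 + 50 + 250 = 2650
step 3: join E via nl
    card(P join E) = 500*500/(5) = 50000
    cost = 2650 + 500*500 = 252650
step 4: join C via merge
    card(P join C) = 50000*50/(2) = 1250000
    cost = 252650 + 50000*16 + 50*6 + 50000 + 50 = 1103000
step 5: join D via nl_idx
    card(P join D) = 1250000*20/(2) = 12500000
    cost = 1103000 + 1250000*5 + 12500000 = 19853000
step 6: join B via nl
    card(P join B) = 12500000*80/(5) = 200000000
    cost = 19853000 + 12500000*80 = 1019853000

1019853000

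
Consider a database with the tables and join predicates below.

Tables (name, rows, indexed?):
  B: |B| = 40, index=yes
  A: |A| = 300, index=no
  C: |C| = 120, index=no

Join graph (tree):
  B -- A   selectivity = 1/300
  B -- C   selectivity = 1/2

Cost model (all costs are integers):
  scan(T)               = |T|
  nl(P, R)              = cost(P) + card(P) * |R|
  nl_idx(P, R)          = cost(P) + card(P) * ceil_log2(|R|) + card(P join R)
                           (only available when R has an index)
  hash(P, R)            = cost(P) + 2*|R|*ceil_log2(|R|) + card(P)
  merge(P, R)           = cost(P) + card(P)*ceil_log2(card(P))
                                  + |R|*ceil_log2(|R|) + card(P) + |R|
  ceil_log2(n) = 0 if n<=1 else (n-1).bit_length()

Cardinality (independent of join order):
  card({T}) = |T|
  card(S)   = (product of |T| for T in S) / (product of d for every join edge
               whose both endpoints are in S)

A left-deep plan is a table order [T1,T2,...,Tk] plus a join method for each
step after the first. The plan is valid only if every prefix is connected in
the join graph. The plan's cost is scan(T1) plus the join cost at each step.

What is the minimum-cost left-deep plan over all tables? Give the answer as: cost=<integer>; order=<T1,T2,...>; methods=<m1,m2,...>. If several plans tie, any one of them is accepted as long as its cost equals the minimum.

Selinger DP (subsets sized 1..n):
  {B}: scan cost=40, card=40
  {A}: scan cost=300, card=300
  {C}: scan cost=120, card=120
  {AB}: card=40; try (B,hash)→1080, (B,nl_idx)→2140, (A,merge)→3320, (B,merge)→3580, (A,hash)→5480, (A,nl)→12040 …(+1); best=1080 via (B,hash)
  {BC}: card=2400; try (B,hash)→720, (C,merge)→1280, (B,merge)→1360, (C,hash)→1760, (B,nl_idx)→3240, (C,nl)→4840 …(+1); best=720 via (B,hash)
  {ABC}: card=2400; try (C,merge)→2320, (C,hash)→2800, (C,nl)→5880, (A,hash)→8520, (A,merge)→34920, (A,nl)→720720; best=2320 via (C,merge)

cost=2320; order=A,B,C; methods=hash,merge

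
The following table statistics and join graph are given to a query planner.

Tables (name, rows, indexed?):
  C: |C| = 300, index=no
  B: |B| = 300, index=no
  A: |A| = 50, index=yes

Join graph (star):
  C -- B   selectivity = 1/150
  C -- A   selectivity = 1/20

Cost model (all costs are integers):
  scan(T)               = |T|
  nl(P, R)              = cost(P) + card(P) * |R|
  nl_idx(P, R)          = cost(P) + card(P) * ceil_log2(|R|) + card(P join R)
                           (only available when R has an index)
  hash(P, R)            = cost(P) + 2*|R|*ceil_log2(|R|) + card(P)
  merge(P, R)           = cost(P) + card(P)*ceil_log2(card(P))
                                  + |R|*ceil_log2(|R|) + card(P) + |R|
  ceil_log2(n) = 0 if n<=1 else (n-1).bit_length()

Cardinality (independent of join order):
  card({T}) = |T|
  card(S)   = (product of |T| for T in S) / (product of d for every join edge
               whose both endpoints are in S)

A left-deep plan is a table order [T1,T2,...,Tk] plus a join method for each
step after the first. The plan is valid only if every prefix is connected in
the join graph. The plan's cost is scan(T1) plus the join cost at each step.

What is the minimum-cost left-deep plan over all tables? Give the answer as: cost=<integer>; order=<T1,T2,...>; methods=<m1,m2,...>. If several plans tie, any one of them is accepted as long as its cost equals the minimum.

cost=7200; order=B,C,A; methods=hash,hash

Selinger DP (subsets sized 1..n):
  {C}: scan cost=300, card=300
  {B}: scan cost=300, card=300
  {A}: scan cost=50, card=50
  {BC}: card=600; try (C,hash)→6000, (B,hash)→6000, (C,merge)→6300, (B,merge)→6300, (C,nl)→90300, (B,nl)→90300; best=6000 via (C,hash)
  {AC}: card=750; try (A,hash)→1200, (A,nl_idx)→2850, (C,merge)→3400, (A,merge)→3650, (C,hash)→5500, (C,nl)→15050 …(+1); best=1200 via (A,hash)
  {ABC}: card=1500; try (A,hash)→7200, (B,hash)→7350, (A,nl_idx)→11100, (B,merge)→12450, (A,merge)→12950, (A,nl)→36000 …(+1); best=7200 via (A,hash)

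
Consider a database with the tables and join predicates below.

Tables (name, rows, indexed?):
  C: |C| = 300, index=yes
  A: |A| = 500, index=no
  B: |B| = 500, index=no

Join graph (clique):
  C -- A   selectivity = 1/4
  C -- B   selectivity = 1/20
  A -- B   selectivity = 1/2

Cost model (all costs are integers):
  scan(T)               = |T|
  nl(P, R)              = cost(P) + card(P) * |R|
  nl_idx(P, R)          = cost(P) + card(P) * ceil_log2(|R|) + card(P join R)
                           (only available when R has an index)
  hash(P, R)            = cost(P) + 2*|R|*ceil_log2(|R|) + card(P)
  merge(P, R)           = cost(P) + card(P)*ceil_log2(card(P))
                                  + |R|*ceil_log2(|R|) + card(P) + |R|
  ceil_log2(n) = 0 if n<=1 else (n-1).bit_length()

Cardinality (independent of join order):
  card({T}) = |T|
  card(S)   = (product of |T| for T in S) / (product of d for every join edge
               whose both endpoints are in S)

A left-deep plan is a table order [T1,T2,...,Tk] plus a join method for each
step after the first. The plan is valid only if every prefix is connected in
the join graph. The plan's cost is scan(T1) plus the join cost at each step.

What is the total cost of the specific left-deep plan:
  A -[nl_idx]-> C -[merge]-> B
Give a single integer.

step 1: scan A: cost=500, card=500
step 2: join C via nl_idx
    card(P join C) = 500*300/(4) = 37500
    cost = 500 + 500*9 + 37500 = 42500
step 3: join B via merge
    card(P join B) = 37500*500/(20*2) = 468750
    cost = 42500 + 37500*16 + 500*9 + 37500 + 500 = 685000

685000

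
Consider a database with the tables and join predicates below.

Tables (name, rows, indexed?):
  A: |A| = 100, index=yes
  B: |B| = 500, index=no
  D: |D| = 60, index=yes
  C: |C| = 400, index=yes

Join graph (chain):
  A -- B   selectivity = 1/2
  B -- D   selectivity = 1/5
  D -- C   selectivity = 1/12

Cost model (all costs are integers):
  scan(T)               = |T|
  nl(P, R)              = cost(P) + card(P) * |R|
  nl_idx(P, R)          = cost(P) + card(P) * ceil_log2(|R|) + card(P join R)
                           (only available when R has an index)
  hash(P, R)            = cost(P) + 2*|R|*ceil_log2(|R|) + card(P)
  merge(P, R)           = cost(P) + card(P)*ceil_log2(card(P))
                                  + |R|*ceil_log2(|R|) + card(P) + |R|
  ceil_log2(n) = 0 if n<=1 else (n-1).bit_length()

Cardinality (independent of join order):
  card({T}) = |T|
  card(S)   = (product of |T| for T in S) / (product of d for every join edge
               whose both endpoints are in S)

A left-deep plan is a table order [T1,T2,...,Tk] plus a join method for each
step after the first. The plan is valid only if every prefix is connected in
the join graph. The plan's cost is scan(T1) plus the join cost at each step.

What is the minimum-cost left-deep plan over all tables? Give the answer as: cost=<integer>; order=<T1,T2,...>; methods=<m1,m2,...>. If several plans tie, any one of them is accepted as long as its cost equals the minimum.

cost=213920; order=C,D,B,A; methods=hash,hash,hash

Selinger DP (subsets sized 1..n):
  {A}: scan cost=100, card=100
  {B}: scan cost=500, card=500
  {D}: scan cost=60, card=60
  {C}: scan cost=400, card=400
  {AB}: card=25000; try (A,hash)→2400, (B,merge)→5900, (A,merge)→6300, (B,hash)→9200, (A,nl_idx)→29000, (B,nl)→50100 …(+1); best=2400 via (A,hash)
  {BD}: card=6000; try (D,hash)→1720, (B,merge)→5480, (D,merge)→5920, (B,hash)→9120, (D,nl_idx)→9500, (B,nl)→30060 …(+1); best=1720 via (D,hash)
  {CD}: card=2000; try (D,hash)→1520, (C,nl_idx)→2600, (C,merge)→4480, (D,nl_idx)→4800, (D,merge)→4820, (C,hash)→7320 …(+2); best=1520 via (D,hash)
  {ABD}: card=300000; try (A,hash)→9120, (D,hash)→28120, (A,merge)→86520, (A,nl_idx)→343720, (D,merge)→402820, (D,nl_idx)→452400 …(+2); best=9120 via (A,hash)
  {BCD}: card=200000; try (B,hash)→12520, (C,hash)→14920, (B,merge)→30520, (C,merge)→89720, (C,nl_idx)→255720, (B,nl)→1001520 …(+1); best=12520 via (B,hash)
  {ABCD}: card=10000000; try (A,hash)→213920, (C,hash)→316320, (A,merge)→3813320, (C,merge)→6013120, (A,nl_idx)→11412520, (C,nl_idx)→12709120 …(+2); best=213920 via (A,hash)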